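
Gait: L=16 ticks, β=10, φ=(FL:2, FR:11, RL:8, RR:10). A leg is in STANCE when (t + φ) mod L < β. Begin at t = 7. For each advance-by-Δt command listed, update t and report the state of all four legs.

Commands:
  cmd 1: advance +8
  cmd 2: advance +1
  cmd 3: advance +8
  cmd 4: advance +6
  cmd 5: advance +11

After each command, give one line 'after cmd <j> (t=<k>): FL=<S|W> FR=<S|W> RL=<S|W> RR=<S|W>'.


after cmd 1 (t=15): FL=S FR=W RL=S RR=S
after cmd 2 (t=16): FL=S FR=W RL=S RR=W
after cmd 3 (t=24): FL=W FR=S RL=S RR=S
after cmd 4 (t=30): FL=S FR=S RL=S RR=S
after cmd 5 (t=41): FL=W FR=S RL=S RR=S

start t=7: FL=S FR=S RL=W RR=S
cmd 1: advance +8 → t=15, phase=(1,10,7,9) → FL=S FR=W RL=S RR=S
cmd 2: advance +1 → t=16, phase=(2,11,8,10) → FL=S FR=W RL=S RR=W
cmd 3: advance +8 → t=24, phase=(10,3,0,2) → FL=W FR=S RL=S RR=S
cmd 4: advance +6 → t=30, phase=(0,9,6,8) → FL=S FR=S RL=S RR=S
cmd 5: advance +11 → t=41, phase=(11,4,1,3) → FL=W FR=S RL=S RR=S


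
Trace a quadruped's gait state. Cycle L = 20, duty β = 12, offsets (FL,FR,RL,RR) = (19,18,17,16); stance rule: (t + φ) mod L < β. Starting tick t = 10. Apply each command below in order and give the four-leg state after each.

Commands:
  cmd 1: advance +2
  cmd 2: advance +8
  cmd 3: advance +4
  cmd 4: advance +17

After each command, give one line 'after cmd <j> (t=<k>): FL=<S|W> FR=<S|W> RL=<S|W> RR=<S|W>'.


start t=10: FL=S FR=S RL=S RR=S
cmd 1: advance +2 → t=12, phase=(11,10,9,8) → FL=S FR=S RL=S RR=S
cmd 2: advance +8 → t=20, phase=(19,18,17,16) → FL=W FR=W RL=W RR=W
cmd 3: advance +4 → t=24, phase=(3,2,1,0) → FL=S FR=S RL=S RR=S
cmd 4: advance +17 → t=41, phase=(0,19,18,17) → FL=S FR=W RL=W RR=W

after cmd 1 (t=12): FL=S FR=S RL=S RR=S
after cmd 2 (t=20): FL=W FR=W RL=W RR=W
after cmd 3 (t=24): FL=S FR=S RL=S RR=S
after cmd 4 (t=41): FL=S FR=W RL=W RR=W


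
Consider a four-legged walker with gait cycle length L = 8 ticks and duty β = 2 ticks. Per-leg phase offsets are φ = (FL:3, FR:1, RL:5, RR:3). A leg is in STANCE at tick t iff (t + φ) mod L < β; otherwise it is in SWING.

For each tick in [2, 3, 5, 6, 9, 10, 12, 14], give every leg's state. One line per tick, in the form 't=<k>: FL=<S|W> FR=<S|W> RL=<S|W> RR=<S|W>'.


t=2: FL=W FR=W RL=W RR=W
t=3: FL=W FR=W RL=S RR=W
t=5: FL=S FR=W RL=W RR=S
t=6: FL=S FR=W RL=W RR=S
t=9: FL=W FR=W RL=W RR=W
t=10: FL=W FR=W RL=W RR=W
t=12: FL=W FR=W RL=S RR=W
t=14: FL=S FR=W RL=W RR=S

t=2: phase=(5,3,7,5) vs β=2 → FL=W FR=W RL=W RR=W
t=3: phase=(6,4,0,6) vs β=2 → FL=W FR=W RL=S RR=W
t=5: phase=(0,6,2,0) vs β=2 → FL=S FR=W RL=W RR=S
t=6: phase=(1,7,3,1) vs β=2 → FL=S FR=W RL=W RR=S
t=9: phase=(4,2,6,4) vs β=2 → FL=W FR=W RL=W RR=W
t=10: phase=(5,3,7,5) vs β=2 → FL=W FR=W RL=W RR=W
t=12: phase=(7,5,1,7) vs β=2 → FL=W FR=W RL=S RR=W
t=14: phase=(1,7,3,1) vs β=2 → FL=S FR=W RL=W RR=S


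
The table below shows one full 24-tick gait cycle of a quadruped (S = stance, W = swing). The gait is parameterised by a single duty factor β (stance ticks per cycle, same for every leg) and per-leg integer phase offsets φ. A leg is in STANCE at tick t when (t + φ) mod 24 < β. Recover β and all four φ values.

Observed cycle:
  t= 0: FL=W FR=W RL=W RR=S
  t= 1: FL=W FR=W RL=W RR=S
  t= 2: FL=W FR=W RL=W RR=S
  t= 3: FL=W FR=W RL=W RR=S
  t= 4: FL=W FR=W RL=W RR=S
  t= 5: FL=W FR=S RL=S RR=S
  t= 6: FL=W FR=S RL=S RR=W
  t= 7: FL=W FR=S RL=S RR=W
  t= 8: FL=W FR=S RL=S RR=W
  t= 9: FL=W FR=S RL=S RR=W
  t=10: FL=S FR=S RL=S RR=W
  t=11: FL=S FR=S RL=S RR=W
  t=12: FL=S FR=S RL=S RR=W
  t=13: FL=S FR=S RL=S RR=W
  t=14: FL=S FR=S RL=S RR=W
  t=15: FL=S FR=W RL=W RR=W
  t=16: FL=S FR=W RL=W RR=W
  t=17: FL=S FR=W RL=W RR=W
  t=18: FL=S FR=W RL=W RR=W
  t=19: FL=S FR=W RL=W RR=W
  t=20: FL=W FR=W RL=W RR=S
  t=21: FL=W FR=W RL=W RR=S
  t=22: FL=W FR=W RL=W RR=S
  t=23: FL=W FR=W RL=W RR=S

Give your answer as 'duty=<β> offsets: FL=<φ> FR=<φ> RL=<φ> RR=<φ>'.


duty β = stance ticks per leg = 10
FL: stance ticks = 10; W→S at t=10 → φ=14
FR: stance ticks = 10; W→S at t=5 → φ=19
RL: stance ticks = 10; W→S at t=5 → φ=19
RR: stance ticks = 10; W→S at t=20 → φ=4

duty=10 offsets: FL=14 FR=19 RL=19 RR=4


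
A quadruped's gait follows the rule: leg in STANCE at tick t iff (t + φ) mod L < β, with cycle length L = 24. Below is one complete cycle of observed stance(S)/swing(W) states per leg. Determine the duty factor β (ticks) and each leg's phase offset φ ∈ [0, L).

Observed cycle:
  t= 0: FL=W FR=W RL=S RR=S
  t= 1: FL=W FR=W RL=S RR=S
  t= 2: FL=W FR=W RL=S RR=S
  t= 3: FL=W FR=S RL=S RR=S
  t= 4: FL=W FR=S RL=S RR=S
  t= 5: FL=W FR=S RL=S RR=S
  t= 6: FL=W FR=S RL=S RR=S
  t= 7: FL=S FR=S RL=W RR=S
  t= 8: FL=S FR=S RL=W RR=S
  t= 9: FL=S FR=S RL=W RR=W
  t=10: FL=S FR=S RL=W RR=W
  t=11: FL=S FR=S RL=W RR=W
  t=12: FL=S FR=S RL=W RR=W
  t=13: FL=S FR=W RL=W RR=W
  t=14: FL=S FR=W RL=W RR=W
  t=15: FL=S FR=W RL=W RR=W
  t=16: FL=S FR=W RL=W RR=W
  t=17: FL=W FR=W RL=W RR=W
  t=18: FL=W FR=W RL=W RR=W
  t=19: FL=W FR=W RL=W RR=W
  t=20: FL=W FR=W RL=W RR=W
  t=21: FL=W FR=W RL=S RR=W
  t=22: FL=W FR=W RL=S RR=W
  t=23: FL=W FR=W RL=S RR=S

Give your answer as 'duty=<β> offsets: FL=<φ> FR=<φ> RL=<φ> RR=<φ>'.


duty β = stance ticks per leg = 10
FL: stance ticks = 10; W→S at t=7 → φ=17
FR: stance ticks = 10; W→S at t=3 → φ=21
RL: stance ticks = 10; W→S at t=21 → φ=3
RR: stance ticks = 10; W→S at t=23 → φ=1

duty=10 offsets: FL=17 FR=21 RL=3 RR=1


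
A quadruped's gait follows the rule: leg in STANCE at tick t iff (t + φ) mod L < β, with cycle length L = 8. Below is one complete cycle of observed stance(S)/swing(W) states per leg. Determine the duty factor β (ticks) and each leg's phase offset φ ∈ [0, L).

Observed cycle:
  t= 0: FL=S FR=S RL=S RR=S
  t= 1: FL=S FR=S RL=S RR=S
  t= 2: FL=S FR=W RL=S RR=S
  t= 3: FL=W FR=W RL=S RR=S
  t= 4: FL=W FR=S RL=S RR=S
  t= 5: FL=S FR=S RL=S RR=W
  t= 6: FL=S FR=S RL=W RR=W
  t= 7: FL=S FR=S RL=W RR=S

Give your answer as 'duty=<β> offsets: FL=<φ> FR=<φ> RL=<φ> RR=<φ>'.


duty=6 offsets: FL=3 FR=4 RL=0 RR=1

duty β = stance ticks per leg = 6
FL: stance ticks = 6; W→S at t=5 → φ=3
FR: stance ticks = 6; W→S at t=4 → φ=4
RL: stance ticks = 6; W→S at t=0 → φ=0
RR: stance ticks = 6; W→S at t=7 → φ=1


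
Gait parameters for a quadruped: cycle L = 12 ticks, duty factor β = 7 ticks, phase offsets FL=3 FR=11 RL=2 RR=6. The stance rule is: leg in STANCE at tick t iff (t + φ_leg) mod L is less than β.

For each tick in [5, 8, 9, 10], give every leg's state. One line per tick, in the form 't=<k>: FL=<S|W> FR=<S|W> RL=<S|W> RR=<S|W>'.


t=5: phase=(8,4,7,11) vs β=7 → FL=W FR=S RL=W RR=W
t=8: phase=(11,7,10,2) vs β=7 → FL=W FR=W RL=W RR=S
t=9: phase=(0,8,11,3) vs β=7 → FL=S FR=W RL=W RR=S
t=10: phase=(1,9,0,4) vs β=7 → FL=S FR=W RL=S RR=S

t=5: FL=W FR=S RL=W RR=W
t=8: FL=W FR=W RL=W RR=S
t=9: FL=S FR=W RL=W RR=S
t=10: FL=S FR=W RL=S RR=S


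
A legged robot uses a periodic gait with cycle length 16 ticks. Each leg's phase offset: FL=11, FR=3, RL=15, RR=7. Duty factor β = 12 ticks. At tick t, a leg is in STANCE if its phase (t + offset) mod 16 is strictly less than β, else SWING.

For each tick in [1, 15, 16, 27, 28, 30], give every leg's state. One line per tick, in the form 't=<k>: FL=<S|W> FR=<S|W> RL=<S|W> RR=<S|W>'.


t=1: phase=(12,4,0,8) vs β=12 → FL=W FR=S RL=S RR=S
t=15: phase=(10,2,14,6) vs β=12 → FL=S FR=S RL=W RR=S
t=16: phase=(11,3,15,7) vs β=12 → FL=S FR=S RL=W RR=S
t=27: phase=(6,14,10,2) vs β=12 → FL=S FR=W RL=S RR=S
t=28: phase=(7,15,11,3) vs β=12 → FL=S FR=W RL=S RR=S
t=30: phase=(9,1,13,5) vs β=12 → FL=S FR=S RL=W RR=S

t=1: FL=W FR=S RL=S RR=S
t=15: FL=S FR=S RL=W RR=S
t=16: FL=S FR=S RL=W RR=S
t=27: FL=S FR=W RL=S RR=S
t=28: FL=S FR=W RL=S RR=S
t=30: FL=S FR=S RL=W RR=S


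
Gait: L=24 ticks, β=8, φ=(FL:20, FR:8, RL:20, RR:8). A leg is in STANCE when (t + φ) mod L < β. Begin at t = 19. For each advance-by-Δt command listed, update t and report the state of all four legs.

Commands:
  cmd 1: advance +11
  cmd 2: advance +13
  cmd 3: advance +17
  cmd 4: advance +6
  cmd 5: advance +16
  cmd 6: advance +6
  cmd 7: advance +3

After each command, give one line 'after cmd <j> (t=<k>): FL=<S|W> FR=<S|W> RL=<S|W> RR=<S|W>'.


start t=19: FL=W FR=S RL=W RR=S
cmd 1: advance +11 → t=30, phase=(2,14,2,14) → FL=S FR=W RL=S RR=W
cmd 2: advance +13 → t=43, phase=(15,3,15,3) → FL=W FR=S RL=W RR=S
cmd 3: advance +17 → t=60, phase=(8,20,8,20) → FL=W FR=W RL=W RR=W
cmd 4: advance +6 → t=66, phase=(14,2,14,2) → FL=W FR=S RL=W RR=S
cmd 5: advance +16 → t=82, phase=(6,18,6,18) → FL=S FR=W RL=S RR=W
cmd 6: advance +6 → t=88, phase=(12,0,12,0) → FL=W FR=S RL=W RR=S
cmd 7: advance +3 → t=91, phase=(15,3,15,3) → FL=W FR=S RL=W RR=S

after cmd 1 (t=30): FL=S FR=W RL=S RR=W
after cmd 2 (t=43): FL=W FR=S RL=W RR=S
after cmd 3 (t=60): FL=W FR=W RL=W RR=W
after cmd 4 (t=66): FL=W FR=S RL=W RR=S
after cmd 5 (t=82): FL=S FR=W RL=S RR=W
after cmd 6 (t=88): FL=W FR=S RL=W RR=S
after cmd 7 (t=91): FL=W FR=S RL=W RR=S


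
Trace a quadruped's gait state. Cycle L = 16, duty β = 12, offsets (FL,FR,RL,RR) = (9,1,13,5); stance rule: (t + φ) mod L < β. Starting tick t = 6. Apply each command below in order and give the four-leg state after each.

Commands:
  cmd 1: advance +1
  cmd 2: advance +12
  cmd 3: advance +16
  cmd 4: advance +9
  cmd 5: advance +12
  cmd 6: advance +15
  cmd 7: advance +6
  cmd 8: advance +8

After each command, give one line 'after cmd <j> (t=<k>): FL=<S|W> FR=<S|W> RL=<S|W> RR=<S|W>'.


start t=6: FL=W FR=S RL=S RR=S
cmd 1: advance +1 → t=7, phase=(0,8,4,12) → FL=S FR=S RL=S RR=W
cmd 2: advance +12 → t=19, phase=(12,4,0,8) → FL=W FR=S RL=S RR=S
cmd 3: advance +16 → t=35, phase=(12,4,0,8) → FL=W FR=S RL=S RR=S
cmd 4: advance +9 → t=44, phase=(5,13,9,1) → FL=S FR=W RL=S RR=S
cmd 5: advance +12 → t=56, phase=(1,9,5,13) → FL=S FR=S RL=S RR=W
cmd 6: advance +15 → t=71, phase=(0,8,4,12) → FL=S FR=S RL=S RR=W
cmd 7: advance +6 → t=77, phase=(6,14,10,2) → FL=S FR=W RL=S RR=S
cmd 8: advance +8 → t=85, phase=(14,6,2,10) → FL=W FR=S RL=S RR=S

after cmd 1 (t=7): FL=S FR=S RL=S RR=W
after cmd 2 (t=19): FL=W FR=S RL=S RR=S
after cmd 3 (t=35): FL=W FR=S RL=S RR=S
after cmd 4 (t=44): FL=S FR=W RL=S RR=S
after cmd 5 (t=56): FL=S FR=S RL=S RR=W
after cmd 6 (t=71): FL=S FR=S RL=S RR=W
after cmd 7 (t=77): FL=S FR=W RL=S RR=S
after cmd 8 (t=85): FL=W FR=S RL=S RR=S


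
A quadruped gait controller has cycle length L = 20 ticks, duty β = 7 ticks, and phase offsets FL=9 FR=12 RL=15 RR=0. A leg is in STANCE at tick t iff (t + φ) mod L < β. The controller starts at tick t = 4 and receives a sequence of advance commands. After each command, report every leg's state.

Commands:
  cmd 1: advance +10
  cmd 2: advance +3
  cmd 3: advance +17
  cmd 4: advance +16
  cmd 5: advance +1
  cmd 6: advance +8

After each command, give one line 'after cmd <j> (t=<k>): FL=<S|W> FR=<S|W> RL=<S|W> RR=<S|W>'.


start t=4: FL=W FR=W RL=W RR=S
cmd 1: advance +10 → t=14, phase=(3,6,9,14) → FL=S FR=S RL=W RR=W
cmd 2: advance +3 → t=17, phase=(6,9,12,17) → FL=S FR=W RL=W RR=W
cmd 3: advance +17 → t=34, phase=(3,6,9,14) → FL=S FR=S RL=W RR=W
cmd 4: advance +16 → t=50, phase=(19,2,5,10) → FL=W FR=S RL=S RR=W
cmd 5: advance +1 → t=51, phase=(0,3,6,11) → FL=S FR=S RL=S RR=W
cmd 6: advance +8 → t=59, phase=(8,11,14,19) → FL=W FR=W RL=W RR=W

after cmd 1 (t=14): FL=S FR=S RL=W RR=W
after cmd 2 (t=17): FL=S FR=W RL=W RR=W
after cmd 3 (t=34): FL=S FR=S RL=W RR=W
after cmd 4 (t=50): FL=W FR=S RL=S RR=W
after cmd 5 (t=51): FL=S FR=S RL=S RR=W
after cmd 6 (t=59): FL=W FR=W RL=W RR=W


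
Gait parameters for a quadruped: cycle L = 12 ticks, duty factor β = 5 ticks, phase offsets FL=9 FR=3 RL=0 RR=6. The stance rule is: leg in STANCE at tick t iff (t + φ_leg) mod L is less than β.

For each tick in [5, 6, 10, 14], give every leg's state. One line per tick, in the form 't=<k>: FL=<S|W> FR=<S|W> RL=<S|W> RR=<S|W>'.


t=5: FL=S FR=W RL=W RR=W
t=6: FL=S FR=W RL=W RR=S
t=10: FL=W FR=S RL=W RR=S
t=14: FL=W FR=W RL=S RR=W

t=5: phase=(2,8,5,11) vs β=5 → FL=S FR=W RL=W RR=W
t=6: phase=(3,9,6,0) vs β=5 → FL=S FR=W RL=W RR=S
t=10: phase=(7,1,10,4) vs β=5 → FL=W FR=S RL=W RR=S
t=14: phase=(11,5,2,8) vs β=5 → FL=W FR=W RL=S RR=W


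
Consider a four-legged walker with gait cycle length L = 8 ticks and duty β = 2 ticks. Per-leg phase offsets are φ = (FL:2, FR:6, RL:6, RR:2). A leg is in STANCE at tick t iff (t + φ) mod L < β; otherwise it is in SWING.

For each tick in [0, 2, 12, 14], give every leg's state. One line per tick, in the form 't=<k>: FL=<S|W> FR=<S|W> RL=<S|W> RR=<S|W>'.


t=0: phase=(2,6,6,2) vs β=2 → FL=W FR=W RL=W RR=W
t=2: phase=(4,0,0,4) vs β=2 → FL=W FR=S RL=S RR=W
t=12: phase=(6,2,2,6) vs β=2 → FL=W FR=W RL=W RR=W
t=14: phase=(0,4,4,0) vs β=2 → FL=S FR=W RL=W RR=S

t=0: FL=W FR=W RL=W RR=W
t=2: FL=W FR=S RL=S RR=W
t=12: FL=W FR=W RL=W RR=W
t=14: FL=S FR=W RL=W RR=S


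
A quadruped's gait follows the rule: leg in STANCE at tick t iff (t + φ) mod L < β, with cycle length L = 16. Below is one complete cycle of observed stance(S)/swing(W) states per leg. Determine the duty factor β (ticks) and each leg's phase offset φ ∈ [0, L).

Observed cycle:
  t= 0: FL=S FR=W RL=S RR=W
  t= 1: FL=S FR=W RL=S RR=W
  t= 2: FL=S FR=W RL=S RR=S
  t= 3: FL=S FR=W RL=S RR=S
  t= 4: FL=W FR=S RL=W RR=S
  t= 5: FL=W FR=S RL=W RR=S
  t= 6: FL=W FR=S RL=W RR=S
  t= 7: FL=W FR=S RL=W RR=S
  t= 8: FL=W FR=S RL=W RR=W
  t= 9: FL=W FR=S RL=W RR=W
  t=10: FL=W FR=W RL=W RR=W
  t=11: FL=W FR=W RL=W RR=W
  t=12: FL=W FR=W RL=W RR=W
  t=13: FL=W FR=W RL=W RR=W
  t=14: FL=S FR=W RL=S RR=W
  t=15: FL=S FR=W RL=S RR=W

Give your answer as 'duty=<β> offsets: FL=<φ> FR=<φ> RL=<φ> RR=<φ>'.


duty β = stance ticks per leg = 6
FL: stance ticks = 6; W→S at t=14 → φ=2
FR: stance ticks = 6; W→S at t=4 → φ=12
RL: stance ticks = 6; W→S at t=14 → φ=2
RR: stance ticks = 6; W→S at t=2 → φ=14

duty=6 offsets: FL=2 FR=12 RL=2 RR=14


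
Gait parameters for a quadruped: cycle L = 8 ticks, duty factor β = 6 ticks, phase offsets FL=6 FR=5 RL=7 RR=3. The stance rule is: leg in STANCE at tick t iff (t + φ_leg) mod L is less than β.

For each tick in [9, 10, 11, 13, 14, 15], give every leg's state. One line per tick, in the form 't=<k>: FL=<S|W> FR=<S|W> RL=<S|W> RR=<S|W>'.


t=9: phase=(7,6,0,4) vs β=6 → FL=W FR=W RL=S RR=S
t=10: phase=(0,7,1,5) vs β=6 → FL=S FR=W RL=S RR=S
t=11: phase=(1,0,2,6) vs β=6 → FL=S FR=S RL=S RR=W
t=13: phase=(3,2,4,0) vs β=6 → FL=S FR=S RL=S RR=S
t=14: phase=(4,3,5,1) vs β=6 → FL=S FR=S RL=S RR=S
t=15: phase=(5,4,6,2) vs β=6 → FL=S FR=S RL=W RR=S

t=9: FL=W FR=W RL=S RR=S
t=10: FL=S FR=W RL=S RR=S
t=11: FL=S FR=S RL=S RR=W
t=13: FL=S FR=S RL=S RR=S
t=14: FL=S FR=S RL=S RR=S
t=15: FL=S FR=S RL=W RR=S


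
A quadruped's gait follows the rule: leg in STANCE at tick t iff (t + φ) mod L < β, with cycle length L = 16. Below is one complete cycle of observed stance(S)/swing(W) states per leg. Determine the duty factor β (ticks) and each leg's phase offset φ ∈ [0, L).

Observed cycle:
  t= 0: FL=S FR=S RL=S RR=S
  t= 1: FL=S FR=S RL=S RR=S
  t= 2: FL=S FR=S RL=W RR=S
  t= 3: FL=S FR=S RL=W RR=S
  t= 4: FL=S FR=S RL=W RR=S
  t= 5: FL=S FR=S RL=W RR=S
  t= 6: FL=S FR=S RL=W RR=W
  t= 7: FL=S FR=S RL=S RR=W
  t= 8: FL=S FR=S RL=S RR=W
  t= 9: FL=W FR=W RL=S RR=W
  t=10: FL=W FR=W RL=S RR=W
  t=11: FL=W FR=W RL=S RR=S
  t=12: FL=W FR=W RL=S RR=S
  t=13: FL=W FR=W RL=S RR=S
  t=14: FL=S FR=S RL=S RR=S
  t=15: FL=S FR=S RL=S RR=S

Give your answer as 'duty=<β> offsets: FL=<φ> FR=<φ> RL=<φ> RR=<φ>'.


duty β = stance ticks per leg = 11
FL: stance ticks = 11; W→S at t=14 → φ=2
FR: stance ticks = 11; W→S at t=14 → φ=2
RL: stance ticks = 11; W→S at t=7 → φ=9
RR: stance ticks = 11; W→S at t=11 → φ=5

duty=11 offsets: FL=2 FR=2 RL=9 RR=5


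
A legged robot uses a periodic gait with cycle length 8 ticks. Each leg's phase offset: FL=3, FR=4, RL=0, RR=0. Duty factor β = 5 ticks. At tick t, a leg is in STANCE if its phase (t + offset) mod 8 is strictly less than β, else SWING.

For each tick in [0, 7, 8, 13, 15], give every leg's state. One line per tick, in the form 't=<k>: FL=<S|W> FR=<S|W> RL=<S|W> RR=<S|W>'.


t=0: phase=(3,4,0,0) vs β=5 → FL=S FR=S RL=S RR=S
t=7: phase=(2,3,7,7) vs β=5 → FL=S FR=S RL=W RR=W
t=8: phase=(3,4,0,0) vs β=5 → FL=S FR=S RL=S RR=S
t=13: phase=(0,1,5,5) vs β=5 → FL=S FR=S RL=W RR=W
t=15: phase=(2,3,7,7) vs β=5 → FL=S FR=S RL=W RR=W

t=0: FL=S FR=S RL=S RR=S
t=7: FL=S FR=S RL=W RR=W
t=8: FL=S FR=S RL=S RR=S
t=13: FL=S FR=S RL=W RR=W
t=15: FL=S FR=S RL=W RR=W


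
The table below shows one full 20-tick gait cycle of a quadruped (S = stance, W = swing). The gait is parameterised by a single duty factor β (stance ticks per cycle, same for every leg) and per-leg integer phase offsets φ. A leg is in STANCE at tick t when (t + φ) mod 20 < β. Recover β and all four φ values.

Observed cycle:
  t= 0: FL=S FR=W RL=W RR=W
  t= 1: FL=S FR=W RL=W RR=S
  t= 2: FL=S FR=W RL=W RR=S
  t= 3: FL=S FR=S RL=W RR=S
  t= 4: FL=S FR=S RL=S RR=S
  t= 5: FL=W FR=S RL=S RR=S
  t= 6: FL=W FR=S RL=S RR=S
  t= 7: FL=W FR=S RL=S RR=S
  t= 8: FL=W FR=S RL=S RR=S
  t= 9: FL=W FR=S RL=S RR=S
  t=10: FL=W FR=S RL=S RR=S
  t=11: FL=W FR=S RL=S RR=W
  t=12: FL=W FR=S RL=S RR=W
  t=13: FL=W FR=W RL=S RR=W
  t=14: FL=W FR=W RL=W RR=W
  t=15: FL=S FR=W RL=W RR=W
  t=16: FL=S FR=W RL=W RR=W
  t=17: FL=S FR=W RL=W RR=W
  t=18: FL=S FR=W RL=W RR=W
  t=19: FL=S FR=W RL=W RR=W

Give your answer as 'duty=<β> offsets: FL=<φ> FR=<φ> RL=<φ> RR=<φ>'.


duty=10 offsets: FL=5 FR=17 RL=16 RR=19

duty β = stance ticks per leg = 10
FL: stance ticks = 10; W→S at t=15 → φ=5
FR: stance ticks = 10; W→S at t=3 → φ=17
RL: stance ticks = 10; W→S at t=4 → φ=16
RR: stance ticks = 10; W→S at t=1 → φ=19


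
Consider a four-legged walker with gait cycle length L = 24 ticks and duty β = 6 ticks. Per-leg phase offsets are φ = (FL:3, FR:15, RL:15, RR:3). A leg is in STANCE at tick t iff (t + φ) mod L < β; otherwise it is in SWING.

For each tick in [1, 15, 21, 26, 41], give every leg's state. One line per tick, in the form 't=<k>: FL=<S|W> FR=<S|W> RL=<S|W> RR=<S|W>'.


t=1: phase=(4,16,16,4) vs β=6 → FL=S FR=W RL=W RR=S
t=15: phase=(18,6,6,18) vs β=6 → FL=W FR=W RL=W RR=W
t=21: phase=(0,12,12,0) vs β=6 → FL=S FR=W RL=W RR=S
t=26: phase=(5,17,17,5) vs β=6 → FL=S FR=W RL=W RR=S
t=41: phase=(20,8,8,20) vs β=6 → FL=W FR=W RL=W RR=W

t=1: FL=S FR=W RL=W RR=S
t=15: FL=W FR=W RL=W RR=W
t=21: FL=S FR=W RL=W RR=S
t=26: FL=S FR=W RL=W RR=S
t=41: FL=W FR=W RL=W RR=W


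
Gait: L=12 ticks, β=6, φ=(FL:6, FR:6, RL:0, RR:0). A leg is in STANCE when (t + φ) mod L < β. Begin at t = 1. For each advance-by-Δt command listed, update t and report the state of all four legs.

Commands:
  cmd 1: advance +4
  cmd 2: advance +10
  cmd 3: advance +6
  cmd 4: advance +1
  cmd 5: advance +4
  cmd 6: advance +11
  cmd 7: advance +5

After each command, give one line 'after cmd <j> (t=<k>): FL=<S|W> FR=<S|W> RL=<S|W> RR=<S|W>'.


after cmd 1 (t=5): FL=W FR=W RL=S RR=S
after cmd 2 (t=15): FL=W FR=W RL=S RR=S
after cmd 3 (t=21): FL=S FR=S RL=W RR=W
after cmd 4 (t=22): FL=S FR=S RL=W RR=W
after cmd 5 (t=26): FL=W FR=W RL=S RR=S
after cmd 6 (t=37): FL=W FR=W RL=S RR=S
after cmd 7 (t=42): FL=S FR=S RL=W RR=W

start t=1: FL=W FR=W RL=S RR=S
cmd 1: advance +4 → t=5, phase=(11,11,5,5) → FL=W FR=W RL=S RR=S
cmd 2: advance +10 → t=15, phase=(9,9,3,3) → FL=W FR=W RL=S RR=S
cmd 3: advance +6 → t=21, phase=(3,3,9,9) → FL=S FR=S RL=W RR=W
cmd 4: advance +1 → t=22, phase=(4,4,10,10) → FL=S FR=S RL=W RR=W
cmd 5: advance +4 → t=26, phase=(8,8,2,2) → FL=W FR=W RL=S RR=S
cmd 6: advance +11 → t=37, phase=(7,7,1,1) → FL=W FR=W RL=S RR=S
cmd 7: advance +5 → t=42, phase=(0,0,6,6) → FL=S FR=S RL=W RR=W


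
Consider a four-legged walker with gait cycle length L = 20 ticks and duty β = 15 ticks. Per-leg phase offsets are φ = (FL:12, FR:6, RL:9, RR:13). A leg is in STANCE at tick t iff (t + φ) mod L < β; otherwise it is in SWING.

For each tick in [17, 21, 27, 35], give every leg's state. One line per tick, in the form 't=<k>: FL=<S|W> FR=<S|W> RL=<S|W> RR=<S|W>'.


t=17: phase=(9,3,6,10) vs β=15 → FL=S FR=S RL=S RR=S
t=21: phase=(13,7,10,14) vs β=15 → FL=S FR=S RL=S RR=S
t=27: phase=(19,13,16,0) vs β=15 → FL=W FR=S RL=W RR=S
t=35: phase=(7,1,4,8) vs β=15 → FL=S FR=S RL=S RR=S

t=17: FL=S FR=S RL=S RR=S
t=21: FL=S FR=S RL=S RR=S
t=27: FL=W FR=S RL=W RR=S
t=35: FL=S FR=S RL=S RR=S


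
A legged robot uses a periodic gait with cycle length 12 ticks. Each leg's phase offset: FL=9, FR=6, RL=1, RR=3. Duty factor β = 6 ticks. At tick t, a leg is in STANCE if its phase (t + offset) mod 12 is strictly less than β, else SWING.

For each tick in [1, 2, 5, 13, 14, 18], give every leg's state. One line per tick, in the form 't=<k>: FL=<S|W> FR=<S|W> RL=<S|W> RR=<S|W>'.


t=1: phase=(10,7,2,4) vs β=6 → FL=W FR=W RL=S RR=S
t=2: phase=(11,8,3,5) vs β=6 → FL=W FR=W RL=S RR=S
t=5: phase=(2,11,6,8) vs β=6 → FL=S FR=W RL=W RR=W
t=13: phase=(10,7,2,4) vs β=6 → FL=W FR=W RL=S RR=S
t=14: phase=(11,8,3,5) vs β=6 → FL=W FR=W RL=S RR=S
t=18: phase=(3,0,7,9) vs β=6 → FL=S FR=S RL=W RR=W

t=1: FL=W FR=W RL=S RR=S
t=2: FL=W FR=W RL=S RR=S
t=5: FL=S FR=W RL=W RR=W
t=13: FL=W FR=W RL=S RR=S
t=14: FL=W FR=W RL=S RR=S
t=18: FL=S FR=S RL=W RR=W


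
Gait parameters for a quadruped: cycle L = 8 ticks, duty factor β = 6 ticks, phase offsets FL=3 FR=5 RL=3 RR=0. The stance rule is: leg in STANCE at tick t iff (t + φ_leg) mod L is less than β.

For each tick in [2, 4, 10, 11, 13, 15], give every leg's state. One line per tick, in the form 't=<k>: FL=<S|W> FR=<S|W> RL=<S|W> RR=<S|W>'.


t=2: phase=(5,7,5,2) vs β=6 → FL=S FR=W RL=S RR=S
t=4: phase=(7,1,7,4) vs β=6 → FL=W FR=S RL=W RR=S
t=10: phase=(5,7,5,2) vs β=6 → FL=S FR=W RL=S RR=S
t=11: phase=(6,0,6,3) vs β=6 → FL=W FR=S RL=W RR=S
t=13: phase=(0,2,0,5) vs β=6 → FL=S FR=S RL=S RR=S
t=15: phase=(2,4,2,7) vs β=6 → FL=S FR=S RL=S RR=W

t=2: FL=S FR=W RL=S RR=S
t=4: FL=W FR=S RL=W RR=S
t=10: FL=S FR=W RL=S RR=S
t=11: FL=W FR=S RL=W RR=S
t=13: FL=S FR=S RL=S RR=S
t=15: FL=S FR=S RL=S RR=W


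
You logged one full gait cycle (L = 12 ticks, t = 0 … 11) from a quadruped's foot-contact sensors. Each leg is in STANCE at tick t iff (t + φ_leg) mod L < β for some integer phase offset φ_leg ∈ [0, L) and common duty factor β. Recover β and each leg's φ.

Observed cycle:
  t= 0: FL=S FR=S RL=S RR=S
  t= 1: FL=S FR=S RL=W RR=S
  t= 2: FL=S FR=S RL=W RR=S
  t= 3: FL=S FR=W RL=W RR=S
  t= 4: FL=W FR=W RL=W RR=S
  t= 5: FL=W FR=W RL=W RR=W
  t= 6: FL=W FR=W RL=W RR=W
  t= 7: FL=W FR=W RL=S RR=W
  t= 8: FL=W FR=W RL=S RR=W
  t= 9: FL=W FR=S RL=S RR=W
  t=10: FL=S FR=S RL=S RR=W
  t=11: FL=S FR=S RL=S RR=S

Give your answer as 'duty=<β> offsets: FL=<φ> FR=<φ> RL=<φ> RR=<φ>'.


duty=6 offsets: FL=2 FR=3 RL=5 RR=1

duty β = stance ticks per leg = 6
FL: stance ticks = 6; W→S at t=10 → φ=2
FR: stance ticks = 6; W→S at t=9 → φ=3
RL: stance ticks = 6; W→S at t=7 → φ=5
RR: stance ticks = 6; W→S at t=11 → φ=1


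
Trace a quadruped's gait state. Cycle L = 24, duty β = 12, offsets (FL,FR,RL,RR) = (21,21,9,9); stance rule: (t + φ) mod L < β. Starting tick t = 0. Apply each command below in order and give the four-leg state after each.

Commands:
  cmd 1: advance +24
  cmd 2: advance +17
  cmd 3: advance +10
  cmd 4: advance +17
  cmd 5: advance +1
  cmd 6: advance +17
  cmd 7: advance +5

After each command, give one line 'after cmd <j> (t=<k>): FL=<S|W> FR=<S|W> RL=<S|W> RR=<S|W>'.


start t=0: FL=W FR=W RL=S RR=S
cmd 1: advance +24 → t=24, phase=(21,21,9,9) → FL=W FR=W RL=S RR=S
cmd 2: advance +17 → t=41, phase=(14,14,2,2) → FL=W FR=W RL=S RR=S
cmd 3: advance +10 → t=51, phase=(0,0,12,12) → FL=S FR=S RL=W RR=W
cmd 4: advance +17 → t=68, phase=(17,17,5,5) → FL=W FR=W RL=S RR=S
cmd 5: advance +1 → t=69, phase=(18,18,6,6) → FL=W FR=W RL=S RR=S
cmd 6: advance +17 → t=86, phase=(11,11,23,23) → FL=S FR=S RL=W RR=W
cmd 7: advance +5 → t=91, phase=(16,16,4,4) → FL=W FR=W RL=S RR=S

after cmd 1 (t=24): FL=W FR=W RL=S RR=S
after cmd 2 (t=41): FL=W FR=W RL=S RR=S
after cmd 3 (t=51): FL=S FR=S RL=W RR=W
after cmd 4 (t=68): FL=W FR=W RL=S RR=S
after cmd 5 (t=69): FL=W FR=W RL=S RR=S
after cmd 6 (t=86): FL=S FR=S RL=W RR=W
after cmd 7 (t=91): FL=W FR=W RL=S RR=S


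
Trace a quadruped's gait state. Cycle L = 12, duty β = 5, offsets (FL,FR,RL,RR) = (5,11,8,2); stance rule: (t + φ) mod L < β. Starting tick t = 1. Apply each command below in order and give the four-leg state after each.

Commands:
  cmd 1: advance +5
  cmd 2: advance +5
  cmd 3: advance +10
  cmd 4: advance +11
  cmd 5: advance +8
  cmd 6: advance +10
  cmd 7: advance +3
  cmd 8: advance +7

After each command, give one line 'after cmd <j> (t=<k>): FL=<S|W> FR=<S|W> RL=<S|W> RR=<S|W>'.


start t=1: FL=W FR=S RL=W RR=S
cmd 1: advance +5 → t=6, phase=(11,5,2,8) → FL=W FR=W RL=S RR=W
cmd 2: advance +5 → t=11, phase=(4,10,7,1) → FL=S FR=W RL=W RR=S
cmd 3: advance +10 → t=21, phase=(2,8,5,11) → FL=S FR=W RL=W RR=W
cmd 4: advance +11 → t=32, phase=(1,7,4,10) → FL=S FR=W RL=S RR=W
cmd 5: advance +8 → t=40, phase=(9,3,0,6) → FL=W FR=S RL=S RR=W
cmd 6: advance +10 → t=50, phase=(7,1,10,4) → FL=W FR=S RL=W RR=S
cmd 7: advance +3 → t=53, phase=(10,4,1,7) → FL=W FR=S RL=S RR=W
cmd 8: advance +7 → t=60, phase=(5,11,8,2) → FL=W FR=W RL=W RR=S

after cmd 1 (t=6): FL=W FR=W RL=S RR=W
after cmd 2 (t=11): FL=S FR=W RL=W RR=S
after cmd 3 (t=21): FL=S FR=W RL=W RR=W
after cmd 4 (t=32): FL=S FR=W RL=S RR=W
after cmd 5 (t=40): FL=W FR=S RL=S RR=W
after cmd 6 (t=50): FL=W FR=S RL=W RR=S
after cmd 7 (t=53): FL=W FR=S RL=S RR=W
after cmd 8 (t=60): FL=W FR=W RL=W RR=S


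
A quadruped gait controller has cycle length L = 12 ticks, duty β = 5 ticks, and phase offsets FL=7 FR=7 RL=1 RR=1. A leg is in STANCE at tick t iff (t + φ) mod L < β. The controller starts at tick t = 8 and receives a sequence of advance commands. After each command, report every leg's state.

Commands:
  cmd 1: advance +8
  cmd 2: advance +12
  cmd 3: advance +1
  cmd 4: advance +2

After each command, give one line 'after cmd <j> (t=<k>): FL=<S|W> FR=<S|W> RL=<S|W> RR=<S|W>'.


start t=8: FL=S FR=S RL=W RR=W
cmd 1: advance +8 → t=16, phase=(11,11,5,5) → FL=W FR=W RL=W RR=W
cmd 2: advance +12 → t=28, phase=(11,11,5,5) → FL=W FR=W RL=W RR=W
cmd 3: advance +1 → t=29, phase=(0,0,6,6) → FL=S FR=S RL=W RR=W
cmd 4: advance +2 → t=31, phase=(2,2,8,8) → FL=S FR=S RL=W RR=W

after cmd 1 (t=16): FL=W FR=W RL=W RR=W
after cmd 2 (t=28): FL=W FR=W RL=W RR=W
after cmd 3 (t=29): FL=S FR=S RL=W RR=W
after cmd 4 (t=31): FL=S FR=S RL=W RR=W


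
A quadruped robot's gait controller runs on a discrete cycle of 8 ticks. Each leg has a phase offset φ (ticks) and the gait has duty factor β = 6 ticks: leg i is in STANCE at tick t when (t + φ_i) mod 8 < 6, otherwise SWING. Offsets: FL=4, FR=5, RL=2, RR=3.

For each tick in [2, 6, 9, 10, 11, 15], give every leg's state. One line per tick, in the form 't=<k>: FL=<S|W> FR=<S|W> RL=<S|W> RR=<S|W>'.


t=2: phase=(6,7,4,5) vs β=6 → FL=W FR=W RL=S RR=S
t=6: phase=(2,3,0,1) vs β=6 → FL=S FR=S RL=S RR=S
t=9: phase=(5,6,3,4) vs β=6 → FL=S FR=W RL=S RR=S
t=10: phase=(6,7,4,5) vs β=6 → FL=W FR=W RL=S RR=S
t=11: phase=(7,0,5,6) vs β=6 → FL=W FR=S RL=S RR=W
t=15: phase=(3,4,1,2) vs β=6 → FL=S FR=S RL=S RR=S

t=2: FL=W FR=W RL=S RR=S
t=6: FL=S FR=S RL=S RR=S
t=9: FL=S FR=W RL=S RR=S
t=10: FL=W FR=W RL=S RR=S
t=11: FL=W FR=S RL=S RR=W
t=15: FL=S FR=S RL=S RR=S


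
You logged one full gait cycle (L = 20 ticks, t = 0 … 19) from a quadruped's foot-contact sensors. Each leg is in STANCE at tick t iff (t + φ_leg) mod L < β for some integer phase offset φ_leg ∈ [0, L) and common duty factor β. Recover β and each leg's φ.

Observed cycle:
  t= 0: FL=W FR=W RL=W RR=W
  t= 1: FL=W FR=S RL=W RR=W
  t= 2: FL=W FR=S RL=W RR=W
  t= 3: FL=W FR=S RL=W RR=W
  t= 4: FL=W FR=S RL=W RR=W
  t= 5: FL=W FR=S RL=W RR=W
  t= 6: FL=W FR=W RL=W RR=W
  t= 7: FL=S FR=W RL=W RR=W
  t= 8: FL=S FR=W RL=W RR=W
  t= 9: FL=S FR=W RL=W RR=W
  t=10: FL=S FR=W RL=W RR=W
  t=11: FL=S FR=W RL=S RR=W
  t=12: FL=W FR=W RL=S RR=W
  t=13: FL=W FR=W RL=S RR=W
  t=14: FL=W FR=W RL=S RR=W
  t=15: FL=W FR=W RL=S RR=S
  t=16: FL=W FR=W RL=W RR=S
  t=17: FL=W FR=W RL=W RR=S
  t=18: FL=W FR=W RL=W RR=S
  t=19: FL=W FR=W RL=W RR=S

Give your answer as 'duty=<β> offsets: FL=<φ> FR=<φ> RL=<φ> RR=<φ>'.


duty β = stance ticks per leg = 5
FL: stance ticks = 5; W→S at t=7 → φ=13
FR: stance ticks = 5; W→S at t=1 → φ=19
RL: stance ticks = 5; W→S at t=11 → φ=9
RR: stance ticks = 5; W→S at t=15 → φ=5

duty=5 offsets: FL=13 FR=19 RL=9 RR=5


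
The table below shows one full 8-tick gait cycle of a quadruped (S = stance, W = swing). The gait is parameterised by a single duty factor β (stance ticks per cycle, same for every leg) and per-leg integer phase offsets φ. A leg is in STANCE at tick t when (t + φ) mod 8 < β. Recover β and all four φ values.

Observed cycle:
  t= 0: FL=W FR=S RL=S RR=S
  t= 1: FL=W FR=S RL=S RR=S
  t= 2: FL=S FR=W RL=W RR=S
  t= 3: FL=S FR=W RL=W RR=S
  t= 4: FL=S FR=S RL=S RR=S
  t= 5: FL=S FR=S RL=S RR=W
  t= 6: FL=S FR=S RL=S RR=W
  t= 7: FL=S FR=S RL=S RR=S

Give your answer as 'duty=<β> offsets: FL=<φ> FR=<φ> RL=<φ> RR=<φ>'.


duty=6 offsets: FL=6 FR=4 RL=4 RR=1

duty β = stance ticks per leg = 6
FL: stance ticks = 6; W→S at t=2 → φ=6
FR: stance ticks = 6; W→S at t=4 → φ=4
RL: stance ticks = 6; W→S at t=4 → φ=4
RR: stance ticks = 6; W→S at t=7 → φ=1


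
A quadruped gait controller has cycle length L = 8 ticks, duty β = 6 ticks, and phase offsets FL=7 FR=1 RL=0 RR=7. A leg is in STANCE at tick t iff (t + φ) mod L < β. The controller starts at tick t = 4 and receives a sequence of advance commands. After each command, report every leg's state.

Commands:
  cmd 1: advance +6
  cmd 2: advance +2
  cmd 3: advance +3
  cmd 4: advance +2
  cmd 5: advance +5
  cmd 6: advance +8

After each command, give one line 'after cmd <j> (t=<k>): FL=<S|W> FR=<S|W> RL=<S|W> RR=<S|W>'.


after cmd 1 (t=10): FL=S FR=S RL=S RR=S
after cmd 2 (t=12): FL=S FR=S RL=S RR=S
after cmd 3 (t=15): FL=W FR=S RL=W RR=W
after cmd 4 (t=17): FL=S FR=S RL=S RR=S
after cmd 5 (t=22): FL=S FR=W RL=W RR=S
after cmd 6 (t=30): FL=S FR=W RL=W RR=S

start t=4: FL=S FR=S RL=S RR=S
cmd 1: advance +6 → t=10, phase=(1,3,2,1) → FL=S FR=S RL=S RR=S
cmd 2: advance +2 → t=12, phase=(3,5,4,3) → FL=S FR=S RL=S RR=S
cmd 3: advance +3 → t=15, phase=(6,0,7,6) → FL=W FR=S RL=W RR=W
cmd 4: advance +2 → t=17, phase=(0,2,1,0) → FL=S FR=S RL=S RR=S
cmd 5: advance +5 → t=22, phase=(5,7,6,5) → FL=S FR=W RL=W RR=S
cmd 6: advance +8 → t=30, phase=(5,7,6,5) → FL=S FR=W RL=W RR=S


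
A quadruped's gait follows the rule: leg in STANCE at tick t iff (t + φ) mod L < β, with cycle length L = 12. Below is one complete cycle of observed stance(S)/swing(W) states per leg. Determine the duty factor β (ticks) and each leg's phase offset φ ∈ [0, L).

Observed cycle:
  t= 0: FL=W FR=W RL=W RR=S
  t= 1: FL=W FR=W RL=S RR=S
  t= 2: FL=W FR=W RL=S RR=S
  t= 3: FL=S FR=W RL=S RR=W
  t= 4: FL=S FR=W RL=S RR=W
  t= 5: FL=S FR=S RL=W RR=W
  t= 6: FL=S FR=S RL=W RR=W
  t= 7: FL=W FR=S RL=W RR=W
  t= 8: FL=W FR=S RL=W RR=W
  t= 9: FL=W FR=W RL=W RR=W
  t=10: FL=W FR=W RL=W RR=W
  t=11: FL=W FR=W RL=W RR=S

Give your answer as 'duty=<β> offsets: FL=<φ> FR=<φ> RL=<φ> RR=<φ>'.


duty=4 offsets: FL=9 FR=7 RL=11 RR=1

duty β = stance ticks per leg = 4
FL: stance ticks = 4; W→S at t=3 → φ=9
FR: stance ticks = 4; W→S at t=5 → φ=7
RL: stance ticks = 4; W→S at t=1 → φ=11
RR: stance ticks = 4; W→S at t=11 → φ=1


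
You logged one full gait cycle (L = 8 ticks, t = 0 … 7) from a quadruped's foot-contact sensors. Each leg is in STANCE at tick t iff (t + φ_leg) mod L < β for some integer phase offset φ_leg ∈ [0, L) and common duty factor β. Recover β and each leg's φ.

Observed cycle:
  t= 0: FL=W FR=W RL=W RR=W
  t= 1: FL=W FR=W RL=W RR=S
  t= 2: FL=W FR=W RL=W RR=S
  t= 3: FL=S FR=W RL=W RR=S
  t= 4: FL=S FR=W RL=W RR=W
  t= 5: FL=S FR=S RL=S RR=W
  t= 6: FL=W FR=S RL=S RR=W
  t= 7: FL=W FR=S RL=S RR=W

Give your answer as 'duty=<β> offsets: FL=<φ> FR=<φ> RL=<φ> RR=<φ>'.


duty=3 offsets: FL=5 FR=3 RL=3 RR=7

duty β = stance ticks per leg = 3
FL: stance ticks = 3; W→S at t=3 → φ=5
FR: stance ticks = 3; W→S at t=5 → φ=3
RL: stance ticks = 3; W→S at t=5 → φ=3
RR: stance ticks = 3; W→S at t=1 → φ=7


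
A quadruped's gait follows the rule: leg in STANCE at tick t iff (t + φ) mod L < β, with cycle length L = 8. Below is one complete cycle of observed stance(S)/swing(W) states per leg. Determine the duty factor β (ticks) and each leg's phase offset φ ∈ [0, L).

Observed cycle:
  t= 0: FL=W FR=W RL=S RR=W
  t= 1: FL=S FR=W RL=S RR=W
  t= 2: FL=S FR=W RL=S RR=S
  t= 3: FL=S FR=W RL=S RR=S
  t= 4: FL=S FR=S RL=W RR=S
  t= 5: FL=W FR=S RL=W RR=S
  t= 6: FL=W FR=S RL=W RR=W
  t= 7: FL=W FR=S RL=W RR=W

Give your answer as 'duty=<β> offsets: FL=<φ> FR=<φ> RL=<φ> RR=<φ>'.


duty β = stance ticks per leg = 4
FL: stance ticks = 4; W→S at t=1 → φ=7
FR: stance ticks = 4; W→S at t=4 → φ=4
RL: stance ticks = 4; W→S at t=0 → φ=0
RR: stance ticks = 4; W→S at t=2 → φ=6

duty=4 offsets: FL=7 FR=4 RL=0 RR=6


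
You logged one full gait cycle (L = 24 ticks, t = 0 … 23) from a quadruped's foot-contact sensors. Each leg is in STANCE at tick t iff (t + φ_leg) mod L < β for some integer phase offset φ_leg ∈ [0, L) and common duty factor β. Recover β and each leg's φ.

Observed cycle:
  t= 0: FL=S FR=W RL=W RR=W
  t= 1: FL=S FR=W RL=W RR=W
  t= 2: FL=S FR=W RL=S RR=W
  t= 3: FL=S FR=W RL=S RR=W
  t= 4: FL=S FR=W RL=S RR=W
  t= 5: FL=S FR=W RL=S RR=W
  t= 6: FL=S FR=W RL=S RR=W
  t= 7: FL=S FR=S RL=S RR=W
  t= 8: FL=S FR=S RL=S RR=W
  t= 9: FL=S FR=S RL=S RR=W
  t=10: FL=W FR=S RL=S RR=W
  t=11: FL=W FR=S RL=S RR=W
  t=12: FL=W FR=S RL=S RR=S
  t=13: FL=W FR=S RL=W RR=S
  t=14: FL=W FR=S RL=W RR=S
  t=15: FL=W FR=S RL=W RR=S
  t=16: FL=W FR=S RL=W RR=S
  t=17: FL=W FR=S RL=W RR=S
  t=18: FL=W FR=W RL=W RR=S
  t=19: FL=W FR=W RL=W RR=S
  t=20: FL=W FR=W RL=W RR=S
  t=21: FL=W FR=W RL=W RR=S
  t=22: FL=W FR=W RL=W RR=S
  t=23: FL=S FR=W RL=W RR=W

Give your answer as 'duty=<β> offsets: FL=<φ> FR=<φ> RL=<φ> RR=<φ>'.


duty=11 offsets: FL=1 FR=17 RL=22 RR=12

duty β = stance ticks per leg = 11
FL: stance ticks = 11; W→S at t=23 → φ=1
FR: stance ticks = 11; W→S at t=7 → φ=17
RL: stance ticks = 11; W→S at t=2 → φ=22
RR: stance ticks = 11; W→S at t=12 → φ=12


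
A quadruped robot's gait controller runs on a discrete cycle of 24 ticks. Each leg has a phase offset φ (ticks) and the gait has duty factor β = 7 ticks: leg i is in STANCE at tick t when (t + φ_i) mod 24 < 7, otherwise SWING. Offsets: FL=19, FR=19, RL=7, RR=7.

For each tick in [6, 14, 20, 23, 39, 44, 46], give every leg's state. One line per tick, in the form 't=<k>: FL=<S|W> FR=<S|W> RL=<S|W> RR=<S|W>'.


t=6: FL=S FR=S RL=W RR=W
t=14: FL=W FR=W RL=W RR=W
t=20: FL=W FR=W RL=S RR=S
t=23: FL=W FR=W RL=S RR=S
t=39: FL=W FR=W RL=W RR=W
t=44: FL=W FR=W RL=S RR=S
t=46: FL=W FR=W RL=S RR=S

t=6: phase=(1,1,13,13) vs β=7 → FL=S FR=S RL=W RR=W
t=14: phase=(9,9,21,21) vs β=7 → FL=W FR=W RL=W RR=W
t=20: phase=(15,15,3,3) vs β=7 → FL=W FR=W RL=S RR=S
t=23: phase=(18,18,6,6) vs β=7 → FL=W FR=W RL=S RR=S
t=39: phase=(10,10,22,22) vs β=7 → FL=W FR=W RL=W RR=W
t=44: phase=(15,15,3,3) vs β=7 → FL=W FR=W RL=S RR=S
t=46: phase=(17,17,5,5) vs β=7 → FL=W FR=W RL=S RR=S


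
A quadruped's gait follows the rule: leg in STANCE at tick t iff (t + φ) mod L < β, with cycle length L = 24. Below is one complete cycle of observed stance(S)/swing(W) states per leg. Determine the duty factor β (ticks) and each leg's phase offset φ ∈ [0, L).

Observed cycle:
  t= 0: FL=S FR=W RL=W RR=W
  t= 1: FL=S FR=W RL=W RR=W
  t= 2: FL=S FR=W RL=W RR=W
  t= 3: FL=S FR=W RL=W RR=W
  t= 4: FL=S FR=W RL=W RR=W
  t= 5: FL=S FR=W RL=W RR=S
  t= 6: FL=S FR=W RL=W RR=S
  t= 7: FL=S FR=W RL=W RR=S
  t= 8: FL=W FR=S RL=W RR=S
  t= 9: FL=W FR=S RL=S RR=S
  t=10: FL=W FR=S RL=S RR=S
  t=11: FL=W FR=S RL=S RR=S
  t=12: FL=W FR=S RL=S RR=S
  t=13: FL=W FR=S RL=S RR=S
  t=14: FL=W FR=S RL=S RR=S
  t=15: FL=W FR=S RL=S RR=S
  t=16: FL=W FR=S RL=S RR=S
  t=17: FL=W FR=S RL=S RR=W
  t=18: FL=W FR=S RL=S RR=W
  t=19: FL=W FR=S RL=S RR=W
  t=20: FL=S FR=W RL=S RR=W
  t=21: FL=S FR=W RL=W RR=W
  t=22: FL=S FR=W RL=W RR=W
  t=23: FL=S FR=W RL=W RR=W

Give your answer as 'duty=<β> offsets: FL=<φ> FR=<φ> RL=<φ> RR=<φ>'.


duty β = stance ticks per leg = 12
FL: stance ticks = 12; W→S at t=20 → φ=4
FR: stance ticks = 12; W→S at t=8 → φ=16
RL: stance ticks = 12; W→S at t=9 → φ=15
RR: stance ticks = 12; W→S at t=5 → φ=19

duty=12 offsets: FL=4 FR=16 RL=15 RR=19


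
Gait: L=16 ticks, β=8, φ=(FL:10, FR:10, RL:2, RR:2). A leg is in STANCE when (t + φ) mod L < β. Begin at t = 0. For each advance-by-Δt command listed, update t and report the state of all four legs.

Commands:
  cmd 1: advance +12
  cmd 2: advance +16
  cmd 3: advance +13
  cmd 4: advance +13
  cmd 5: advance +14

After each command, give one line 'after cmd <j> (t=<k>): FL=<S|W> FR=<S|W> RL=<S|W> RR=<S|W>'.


start t=0: FL=W FR=W RL=S RR=S
cmd 1: advance +12 → t=12, phase=(6,6,14,14) → FL=S FR=S RL=W RR=W
cmd 2: advance +16 → t=28, phase=(6,6,14,14) → FL=S FR=S RL=W RR=W
cmd 3: advance +13 → t=41, phase=(3,3,11,11) → FL=S FR=S RL=W RR=W
cmd 4: advance +13 → t=54, phase=(0,0,8,8) → FL=S FR=S RL=W RR=W
cmd 5: advance +14 → t=68, phase=(14,14,6,6) → FL=W FR=W RL=S RR=S

after cmd 1 (t=12): FL=S FR=S RL=W RR=W
after cmd 2 (t=28): FL=S FR=S RL=W RR=W
after cmd 3 (t=41): FL=S FR=S RL=W RR=W
after cmd 4 (t=54): FL=S FR=S RL=W RR=W
after cmd 5 (t=68): FL=W FR=W RL=S RR=S


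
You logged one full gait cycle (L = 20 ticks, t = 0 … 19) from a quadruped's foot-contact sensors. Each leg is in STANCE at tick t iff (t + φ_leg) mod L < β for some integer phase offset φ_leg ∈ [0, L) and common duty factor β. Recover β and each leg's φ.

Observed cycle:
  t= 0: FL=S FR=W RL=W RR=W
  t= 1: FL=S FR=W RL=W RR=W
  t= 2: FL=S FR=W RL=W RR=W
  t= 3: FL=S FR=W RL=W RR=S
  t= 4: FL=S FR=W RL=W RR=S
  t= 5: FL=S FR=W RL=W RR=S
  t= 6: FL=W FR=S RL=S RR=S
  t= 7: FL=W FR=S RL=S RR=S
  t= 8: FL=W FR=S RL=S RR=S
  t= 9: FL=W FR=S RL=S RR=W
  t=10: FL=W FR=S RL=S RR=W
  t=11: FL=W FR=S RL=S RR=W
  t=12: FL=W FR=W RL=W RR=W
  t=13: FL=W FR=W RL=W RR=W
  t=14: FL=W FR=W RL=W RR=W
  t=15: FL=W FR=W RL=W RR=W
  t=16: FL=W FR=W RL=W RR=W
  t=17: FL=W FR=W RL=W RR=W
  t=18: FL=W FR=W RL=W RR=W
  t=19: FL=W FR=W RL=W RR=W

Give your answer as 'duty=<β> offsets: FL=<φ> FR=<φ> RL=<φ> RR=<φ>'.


duty β = stance ticks per leg = 6
FL: stance ticks = 6; W→S at t=0 → φ=0
FR: stance ticks = 6; W→S at t=6 → φ=14
RL: stance ticks = 6; W→S at t=6 → φ=14
RR: stance ticks = 6; W→S at t=3 → φ=17

duty=6 offsets: FL=0 FR=14 RL=14 RR=17


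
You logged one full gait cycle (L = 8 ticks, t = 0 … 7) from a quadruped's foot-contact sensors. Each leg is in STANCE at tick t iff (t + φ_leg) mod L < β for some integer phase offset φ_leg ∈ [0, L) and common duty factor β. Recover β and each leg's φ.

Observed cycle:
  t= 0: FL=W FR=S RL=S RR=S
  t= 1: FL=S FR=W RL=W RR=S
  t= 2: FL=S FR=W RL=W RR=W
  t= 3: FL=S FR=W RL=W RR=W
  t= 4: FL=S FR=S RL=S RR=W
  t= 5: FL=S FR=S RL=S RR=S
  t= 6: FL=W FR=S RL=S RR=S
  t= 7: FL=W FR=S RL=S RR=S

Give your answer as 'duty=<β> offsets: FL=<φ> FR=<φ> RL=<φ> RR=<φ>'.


duty=5 offsets: FL=7 FR=4 RL=4 RR=3

duty β = stance ticks per leg = 5
FL: stance ticks = 5; W→S at t=1 → φ=7
FR: stance ticks = 5; W→S at t=4 → φ=4
RL: stance ticks = 5; W→S at t=4 → φ=4
RR: stance ticks = 5; W→S at t=5 → φ=3
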